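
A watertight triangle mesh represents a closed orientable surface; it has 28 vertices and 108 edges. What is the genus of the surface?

5

Every face is a triangle and each edge borders two faces, so 3F = 2·108, giving F = 72.
χ = V − E + F = 28 − 108 + 72 = -8.
For a closed orientable surface χ = 2 − 2g, so g = (2 − (-8))/2 = 5.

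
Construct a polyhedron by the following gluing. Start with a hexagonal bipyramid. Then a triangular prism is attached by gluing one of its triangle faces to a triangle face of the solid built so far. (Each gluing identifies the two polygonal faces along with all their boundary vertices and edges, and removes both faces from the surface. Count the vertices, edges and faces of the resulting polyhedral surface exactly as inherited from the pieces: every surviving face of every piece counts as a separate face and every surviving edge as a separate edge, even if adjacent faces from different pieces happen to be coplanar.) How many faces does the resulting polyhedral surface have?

15

A hexagonal bipyramid: V=8, E=18, F=12.
Attach a triangular prism (V=6, E=9, F=5) along a 3-gon: merge 3 vertices and 3 edges, delete both glued faces → V=11, E=24, F=15.
Check: V − E + F = 11 − 24 + 15 = 2.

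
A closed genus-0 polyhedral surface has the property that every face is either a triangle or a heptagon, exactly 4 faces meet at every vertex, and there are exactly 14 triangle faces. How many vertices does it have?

Let x be the number of heptagons; then F = 14 + x.
Edge–face incidences: 2E = 3·14 + 7·x = 42 + 7x.
Every vertex has degree 4, so 4V = 2E.
Euler: V − E + F = 2 ⇒ (2E)/4 − E + (14 + x) = 2.
Multiply by 8: 2·(2E) − 4·(2E) + 8·(14 + x) = 16, i.e. 112 + 8x − 2·(42 + 7x) = 16.
Collecting terms: −6x + 28 = 16, so −6x = −12, so x = 2.
Then 2E = 42 + 7·2 = 56, so E = 28, V = 2E/4 = 14, F = 14 + 2 = 16.

14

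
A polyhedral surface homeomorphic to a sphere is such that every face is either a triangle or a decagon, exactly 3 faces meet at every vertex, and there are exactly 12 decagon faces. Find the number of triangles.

20

Let x be the number of triangles; then F = 12 + x.
Edge–face incidences: 2E = 10·12 + 3·x = 120 + 3x.
Every vertex has degree 3, so 3V = 2E.
Euler: V − E + F = 2 ⇒ (2E)/3 − E + (12 + x) = 2.
Multiply by 6: 2·(2E) − 3·(2E) + 6·(12 + x) = 12, i.e. 72 + 6x − (120 + 3x) = 12.
Collecting terms: 3x − 48 = 12, so 3x = 60, so x = 20.
Then 2E = 120 + 3·20 = 180, so E = 90, V = 2E/3 = 60, F = 12 + 20 = 32.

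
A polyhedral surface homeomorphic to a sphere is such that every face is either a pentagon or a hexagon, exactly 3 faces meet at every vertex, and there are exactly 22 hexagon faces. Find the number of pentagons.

12

Let x be the number of pentagons; then F = 22 + x.
Edge–face incidences: 2E = 6·22 + 5·x = 132 + 5x.
Every vertex has degree 3, so 3V = 2E.
Euler: V − E + F = 2 ⇒ (2E)/3 − E + (22 + x) = 2.
Multiply by 6: 2·(2E) − 3·(2E) + 6·(22 + x) = 12, i.e. 132 + 6x − (132 + 5x) = 12.
Collecting terms: x = 12.
Then 2E = 132 + 5·12 = 192, so E = 96, V = 2E/3 = 64, F = 22 + 12 = 34.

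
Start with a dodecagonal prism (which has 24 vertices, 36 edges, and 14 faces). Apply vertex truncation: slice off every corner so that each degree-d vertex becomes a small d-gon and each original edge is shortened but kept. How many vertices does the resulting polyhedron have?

72

Truncation replaces each original edge-end by a new vertex, so V′ = 2E = 72.
Each original edge survives, and each old vertex of degree d contributes d new edges; summing degrees gives Σd = 2E, so E′ = E + 2E = 3E = 108.
Each original face survives and each original vertex becomes one new face: F′ = F + V = 38.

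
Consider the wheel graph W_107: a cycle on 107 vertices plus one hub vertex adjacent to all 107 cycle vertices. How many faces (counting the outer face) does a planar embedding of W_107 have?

W_107 has V = 107 + 1 = 108 vertices and E = 2·107 = 214 edges.
By Euler's formula F = 2 − V + E = 2 − 108 + 214 = 108.

108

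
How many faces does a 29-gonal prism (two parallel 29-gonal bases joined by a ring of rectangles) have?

A prism on an n-gon has two n-gon bases and n rectangular sides: V = 2·29 = 58, E = 3·29 = 87, F = 29 + 2 = 31.

31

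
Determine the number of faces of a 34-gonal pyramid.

35

A pyramid on an n-gon base has one n-gon and n triangles: V = 34 + 1 = 35, E = 2·34 = 68, F = 34 + 1 = 35.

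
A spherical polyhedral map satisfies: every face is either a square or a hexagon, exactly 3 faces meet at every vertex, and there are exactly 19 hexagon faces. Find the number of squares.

6

Let x be the number of squares; then F = 19 + x.
Edge–face incidences: 2E = 6·19 + 4·x = 114 + 4x.
Every vertex has degree 3, so 3V = 2E.
Euler: V − E + F = 2 ⇒ (2E)/3 − E + (19 + x) = 2.
Multiply by 6: 2·(2E) − 3·(2E) + 6·(19 + x) = 12, i.e. 114 + 6x − (114 + 4x) = 12.
Collecting terms: 2x = 12, so x = 6.
Then 2E = 114 + 4·6 = 138, so E = 69, V = 2E/3 = 46, F = 19 + 6 = 25.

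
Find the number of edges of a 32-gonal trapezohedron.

128

The n-trapezohedron (dual of the n-antiprism) has V = 2·32 + 2 = 66, E = 4·32 = 128, F = 2·32 = 64.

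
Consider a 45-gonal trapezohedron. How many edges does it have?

180

The n-trapezohedron (dual of the n-antiprism) has V = 2·45 + 2 = 92, E = 4·45 = 180, F = 2·45 = 90.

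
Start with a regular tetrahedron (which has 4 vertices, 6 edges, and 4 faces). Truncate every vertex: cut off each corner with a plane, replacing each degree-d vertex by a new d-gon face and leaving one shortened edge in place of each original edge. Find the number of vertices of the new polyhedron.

Truncation replaces each original edge-end by a new vertex, so V′ = 2E = 12.
Each original edge survives, and each old vertex of degree d contributes d new edges; summing degrees gives Σd = 2E, so E′ = E + 2E = 3E = 18.
Each original face survives and each original vertex becomes one new face: F′ = F + V = 8.

12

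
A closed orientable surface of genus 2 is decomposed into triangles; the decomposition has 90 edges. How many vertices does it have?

28

χ = 2 − 2·2 = -2, and every face is a triangle so 3F = 2E.
F = 2E/3 = 60. Then V = -2 + E − F = -2 + 90 − 60 = 28.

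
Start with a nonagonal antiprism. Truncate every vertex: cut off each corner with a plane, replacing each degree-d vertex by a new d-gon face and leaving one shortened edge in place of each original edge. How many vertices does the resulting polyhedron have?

The base solid has V = 18, E = 36, F = 20.
Truncation replaces each original edge-end by a new vertex, so V′ = 2E = 72.
Each original edge survives, and each old vertex of degree d contributes d new edges; summing degrees gives Σd = 2E, so E′ = E + 2E = 3E = 108.
Each original face survives and each original vertex becomes one new face: F′ = F + V = 38.

72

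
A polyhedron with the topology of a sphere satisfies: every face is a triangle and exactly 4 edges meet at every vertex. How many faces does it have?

Each face has 3 edges and each edge borders two faces, so 2E = 3F.
Each vertex has degree 4, so 4V = 2E and hence V = 3F/4.
Euler: V − E + F = 2 ⇒ (3F/4) − (3F/2) + F = 2.
Multiply by 8: (6 − 12 + 8)F = 16, i.e. 2F = 16.
So F = 8, E = 3·8/2 = 12, V = 3·8/4 = 6.

8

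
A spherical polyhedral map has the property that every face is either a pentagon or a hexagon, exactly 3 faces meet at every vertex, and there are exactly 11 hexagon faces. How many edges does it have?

63

Let x be the number of pentagons; then F = 11 + x.
Edge–face incidences: 2E = 6·11 + 5·x = 66 + 5x.
Every vertex has degree 3, so 3V = 2E.
Euler: V − E + F = 2 ⇒ (2E)/3 − E + (11 + x) = 2.
Multiply by 6: 2·(2E) − 3·(2E) + 6·(11 + x) = 12, i.e. 66 + 6x − (66 + 5x) = 12.
Collecting terms: x = 12.
Then 2E = 66 + 5·12 = 126, so E = 63, V = 2E/3 = 42, F = 11 + 12 = 23.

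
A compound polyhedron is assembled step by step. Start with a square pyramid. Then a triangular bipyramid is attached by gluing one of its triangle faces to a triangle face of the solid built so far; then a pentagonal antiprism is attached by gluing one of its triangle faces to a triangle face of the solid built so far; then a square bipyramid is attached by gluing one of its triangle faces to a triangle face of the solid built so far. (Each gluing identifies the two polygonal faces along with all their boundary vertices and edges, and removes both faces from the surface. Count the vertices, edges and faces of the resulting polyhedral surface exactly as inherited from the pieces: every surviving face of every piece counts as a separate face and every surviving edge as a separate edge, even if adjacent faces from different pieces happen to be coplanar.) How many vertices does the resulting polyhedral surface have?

17

A square pyramid: V=5, E=8, F=5.
Attach a triangular bipyramid (V=5, E=9, F=6) along a 3-gon: merge 3 vertices and 3 edges, delete both glued faces → V=7, E=14, F=9.
Attach a pentagonal antiprism (V=10, E=20, F=12) along a 3-gon: merge 3 vertices and 3 edges, delete both glued faces → V=14, E=31, F=19.
Attach a square bipyramid (V=6, E=12, F=8) along a 3-gon: merge 3 vertices and 3 edges, delete both glued faces → V=17, E=40, F=25.
Check: V − E + F = 17 − 40 + 25 = 2.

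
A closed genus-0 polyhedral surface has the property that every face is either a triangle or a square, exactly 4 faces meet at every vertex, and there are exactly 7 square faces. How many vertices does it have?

Let x be the number of triangles; then F = 7 + x.
Edge–face incidences: 2E = 4·7 + 3·x = 28 + 3x.
Every vertex has degree 4, so 4V = 2E.
Euler: V − E + F = 2 ⇒ (2E)/4 − E + (7 + x) = 2.
Multiply by 8: 2·(2E) − 4·(2E) + 8·(7 + x) = 16, i.e. 56 + 8x − 2·(28 + 3x) = 16.
Collecting terms: 2x = 16, so x = 8.
Then 2E = 28 + 3·8 = 52, so E = 26, V = 2E/4 = 13, F = 7 + 8 = 15.

13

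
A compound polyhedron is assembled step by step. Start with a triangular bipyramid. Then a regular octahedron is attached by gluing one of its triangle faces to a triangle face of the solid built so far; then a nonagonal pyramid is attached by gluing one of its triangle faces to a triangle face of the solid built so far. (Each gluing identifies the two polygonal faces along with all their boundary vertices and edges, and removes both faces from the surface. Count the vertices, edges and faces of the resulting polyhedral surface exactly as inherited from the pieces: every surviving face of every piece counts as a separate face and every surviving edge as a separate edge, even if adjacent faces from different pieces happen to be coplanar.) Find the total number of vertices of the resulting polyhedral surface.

15

A triangular bipyramid: V=5, E=9, F=6.
Attach a regular octahedron (V=6, E=12, F=8) along a 3-gon: merge 3 vertices and 3 edges, delete both glued faces → V=8, E=18, F=12.
Attach a nonagonal pyramid (V=10, E=18, F=10) along a 3-gon: merge 3 vertices and 3 edges, delete both glued faces → V=15, E=33, F=20.
Check: V − E + F = 15 − 33 + 20 = 2.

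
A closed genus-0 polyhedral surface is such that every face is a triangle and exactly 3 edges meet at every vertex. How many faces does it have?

Each face has 3 edges and each edge borders two faces, so 2E = 3F.
Each vertex has degree 3, so 3V = 2E and hence V = 3F/3.
Euler: V − E + F = 2 ⇒ (3F/3) − (3F/2) + F = 2.
Multiply by 6: (6 − 9 + 6)F = 12, i.e. 3F = 12.
So F = 4, E = 3·4/2 = 6, V = 3·4/3 = 4.

4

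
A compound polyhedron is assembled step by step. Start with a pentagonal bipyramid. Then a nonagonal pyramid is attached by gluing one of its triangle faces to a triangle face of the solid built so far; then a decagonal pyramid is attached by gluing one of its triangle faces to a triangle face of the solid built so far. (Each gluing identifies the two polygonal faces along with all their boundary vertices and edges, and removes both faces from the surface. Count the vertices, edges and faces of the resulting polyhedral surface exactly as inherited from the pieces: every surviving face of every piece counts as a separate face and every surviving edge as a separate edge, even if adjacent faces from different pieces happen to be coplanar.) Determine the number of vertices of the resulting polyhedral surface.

22

A pentagonal bipyramid: V=7, E=15, F=10.
Attach a nonagonal pyramid (V=10, E=18, F=10) along a 3-gon: merge 3 vertices and 3 edges, delete both glued faces → V=14, E=30, F=18.
Attach a decagonal pyramid (V=11, E=20, F=11) along a 3-gon: merge 3 vertices and 3 edges, delete both glued faces → V=22, E=47, F=27.
Check: V − E + F = 22 − 47 + 27 = 2.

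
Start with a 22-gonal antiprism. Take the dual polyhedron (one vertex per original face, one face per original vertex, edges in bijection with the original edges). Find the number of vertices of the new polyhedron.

46

The base solid has V = 44, E = 88, F = 46.
The dual swaps V and F and preserves E: V′ = F = 46, E′ = E = 88, F′ = V = 44.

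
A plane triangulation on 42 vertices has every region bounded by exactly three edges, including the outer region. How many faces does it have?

In a plane triangulation 3F = 2E and V − E + F = 2, so F = 2V − 4 = 2·42 − 4 = 80.

80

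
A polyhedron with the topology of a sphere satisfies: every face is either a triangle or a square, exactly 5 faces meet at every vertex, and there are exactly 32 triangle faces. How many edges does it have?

60

Let x be the number of squares; then F = 32 + x.
Edge–face incidences: 2E = 3·32 + 4·x = 96 + 4x.
Every vertex has degree 5, so 5V = 2E.
Euler: V − E + F = 2 ⇒ (2E)/5 − E + (32 + x) = 2.
Multiply by 10: 2·(2E) − 5·(2E) + 10·(32 + x) = 20, i.e. 320 + 10x − 3·(96 + 4x) = 20.
Collecting terms: −2x + 32 = 20, so −2x = −12, so x = 6.
Then 2E = 96 + 4·6 = 120, so E = 60, V = 2E/5 = 24, F = 32 + 6 = 38.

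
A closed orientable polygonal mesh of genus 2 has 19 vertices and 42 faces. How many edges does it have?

63

For a closed orientable surface of genus 2, χ = 2 − 2·2 = -2.
E = V + F − (-2) = 19 + 42 − (-2) = 63.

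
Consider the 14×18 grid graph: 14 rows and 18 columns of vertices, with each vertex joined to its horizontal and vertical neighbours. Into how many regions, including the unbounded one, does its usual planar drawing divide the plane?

222

The grid has V = 14·18 = 252 vertices and E = 14·17 + 18·13 = 472 edges.
F = 2 − V + E = 2 − 252 + 472 = 222.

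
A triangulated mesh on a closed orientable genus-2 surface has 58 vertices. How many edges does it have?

χ = 2 − 2·2 = -2, and every face is a triangle so 3F = 2E.
V − E + F = -2 with E = 3F/2 gives 58 − (3/2 − 1)·F = -2, so F = 120 and E = 180.

180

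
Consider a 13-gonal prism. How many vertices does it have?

26

A prism on an n-gon has two n-gon bases and n rectangular sides: V = 2·13 = 26, E = 3·13 = 39, F = 13 + 2 = 15.
Check: V − E + F = 26 − 39 + 15 = 2.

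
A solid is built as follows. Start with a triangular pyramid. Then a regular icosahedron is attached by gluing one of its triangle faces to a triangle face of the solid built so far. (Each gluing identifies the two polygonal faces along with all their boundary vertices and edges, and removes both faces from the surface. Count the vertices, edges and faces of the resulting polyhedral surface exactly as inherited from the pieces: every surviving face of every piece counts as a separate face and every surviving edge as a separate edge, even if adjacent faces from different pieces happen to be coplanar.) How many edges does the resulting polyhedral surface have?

A triangular pyramid: V=4, E=6, F=4.
Attach a regular icosahedron (V=12, E=30, F=20) along a 3-gon: merge 3 vertices and 3 edges, delete both glued faces → V=13, E=33, F=22.
Check: V − E + F = 13 − 33 + 22 = 2.

33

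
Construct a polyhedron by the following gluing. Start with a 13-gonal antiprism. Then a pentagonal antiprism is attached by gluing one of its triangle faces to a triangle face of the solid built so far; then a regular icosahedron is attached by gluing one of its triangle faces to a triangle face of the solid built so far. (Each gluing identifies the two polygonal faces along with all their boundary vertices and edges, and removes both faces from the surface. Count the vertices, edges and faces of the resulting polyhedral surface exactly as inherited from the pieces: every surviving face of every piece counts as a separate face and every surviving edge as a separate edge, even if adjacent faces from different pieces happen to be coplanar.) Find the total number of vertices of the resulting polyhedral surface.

A 13-gonal antiprism: V=26, E=52, F=28.
Attach a pentagonal antiprism (V=10, E=20, F=12) along a 3-gon: merge 3 vertices and 3 edges, delete both glued faces → V=33, E=69, F=38.
Attach a regular icosahedron (V=12, E=30, F=20) along a 3-gon: merge 3 vertices and 3 edges, delete both glued faces → V=42, E=96, F=56.
Check: V − E + F = 42 − 96 + 56 = 2.

42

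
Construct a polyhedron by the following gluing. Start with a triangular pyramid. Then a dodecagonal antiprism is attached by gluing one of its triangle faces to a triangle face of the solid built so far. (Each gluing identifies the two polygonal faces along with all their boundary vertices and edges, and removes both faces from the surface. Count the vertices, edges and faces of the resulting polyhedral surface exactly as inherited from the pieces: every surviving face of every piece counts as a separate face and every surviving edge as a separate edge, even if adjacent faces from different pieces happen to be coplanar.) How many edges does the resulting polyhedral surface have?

51

A triangular pyramid: V=4, E=6, F=4.
Attach a dodecagonal antiprism (V=24, E=48, F=26) along a 3-gon: merge 3 vertices and 3 edges, delete both glued faces → V=25, E=51, F=28.
Check: V − E + F = 25 − 51 + 28 = 2.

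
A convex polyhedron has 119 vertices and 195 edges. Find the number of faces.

Here V − E + F = 2.
F = 2 − V + E = 2 − 119 + 195 = 78.

78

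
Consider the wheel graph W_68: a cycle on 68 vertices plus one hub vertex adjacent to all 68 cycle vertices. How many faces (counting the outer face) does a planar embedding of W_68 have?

W_68 has V = 68 + 1 = 69 vertices and E = 2·68 = 136 edges.
By Euler's formula F = 2 − V + E = 2 − 69 + 136 = 69.

69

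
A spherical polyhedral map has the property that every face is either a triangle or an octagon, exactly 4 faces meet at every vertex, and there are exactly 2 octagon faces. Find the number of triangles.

Let x be the number of triangles; then F = 2 + x.
Edge–face incidences: 2E = 8·2 + 3·x = 16 + 3x.
Every vertex has degree 4, so 4V = 2E.
Euler: V − E + F = 2 ⇒ (2E)/4 − E + (2 + x) = 2.
Multiply by 8: 2·(2E) − 4·(2E) + 8·(2 + x) = 16, i.e. 16 + 8x − 2·(16 + 3x) = 16.
Collecting terms: 2x − 16 = 16, so 2x = 32, so x = 16.
Then 2E = 16 + 3·16 = 64, so E = 32, V = 2E/4 = 16, F = 2 + 16 = 18.

16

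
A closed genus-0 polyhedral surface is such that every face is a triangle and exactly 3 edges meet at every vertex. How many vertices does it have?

4

Each face has 3 edges and each edge borders two faces, so 2E = 3F.
Each vertex has degree 3, so 3V = 2E and hence V = 3F/3.
Euler: V − E + F = 2 ⇒ (3F/3) − (3F/2) + F = 2.
Multiply by 6: (6 − 9 + 6)F = 12, i.e. 3F = 12.
So F = 4, E = 3·4/2 = 6, V = 3·4/3 = 4.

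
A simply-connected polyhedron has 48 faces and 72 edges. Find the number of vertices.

Here V − E + F = 2.
V = 2 + E − F = 2 + 72 − 48 = 26.

26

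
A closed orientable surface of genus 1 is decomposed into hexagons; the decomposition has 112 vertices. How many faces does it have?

56

χ = 2 − 2·1 = 0, and every face is a hexagon so 6F = 2E.
V − E + F = 0 with E = 6F/2 gives 112 − (6/2 − 1)·F = 0, so F = 56 and E = 168.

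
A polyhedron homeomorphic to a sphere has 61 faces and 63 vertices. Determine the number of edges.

Here V − E + F = 2.
E = V + F − (2) = 63 + 61 − (2) = 122.

122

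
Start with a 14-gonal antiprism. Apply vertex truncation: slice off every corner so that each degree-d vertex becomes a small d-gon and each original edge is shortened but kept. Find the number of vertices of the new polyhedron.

The base solid has V = 28, E = 56, F = 30.
Truncation replaces each original edge-end by a new vertex, so V′ = 2E = 112.
Each original edge survives, and each old vertex of degree d contributes d new edges; summing degrees gives Σd = 2E, so E′ = E + 2E = 3E = 168.
Each original face survives and each original vertex becomes one new face: F′ = F + V = 58.

112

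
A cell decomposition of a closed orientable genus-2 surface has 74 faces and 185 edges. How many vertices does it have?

For a closed orientable surface of genus 2, χ = 2 − 2·2 = -2.
V = -2 + E − F = -2 + 185 − 74 = 109.

109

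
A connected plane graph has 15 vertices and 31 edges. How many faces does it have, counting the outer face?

Euler's formula for a connected plane graph: V − E + F = 2, so F = 2 − 15 + 31 = 18.

18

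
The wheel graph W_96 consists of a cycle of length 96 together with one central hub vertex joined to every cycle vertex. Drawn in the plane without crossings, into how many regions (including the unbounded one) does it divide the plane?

97

W_96 has V = 96 + 1 = 97 vertices and E = 2·96 = 192 edges.
By Euler's formula F = 2 − V + E = 2 − 97 + 192 = 97.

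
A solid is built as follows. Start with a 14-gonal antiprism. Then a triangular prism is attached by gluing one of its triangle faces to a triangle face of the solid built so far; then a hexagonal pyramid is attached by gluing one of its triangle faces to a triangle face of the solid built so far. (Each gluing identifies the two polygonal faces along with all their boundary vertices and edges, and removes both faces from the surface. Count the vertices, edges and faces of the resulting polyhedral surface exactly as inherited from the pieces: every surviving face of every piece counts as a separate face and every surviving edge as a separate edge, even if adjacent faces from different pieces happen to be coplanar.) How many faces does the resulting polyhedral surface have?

A 14-gonal antiprism: V=28, E=56, F=30.
Attach a triangular prism (V=6, E=9, F=5) along a 3-gon: merge 3 vertices and 3 edges, delete both glued faces → V=31, E=62, F=33.
Attach a hexagonal pyramid (V=7, E=12, F=7) along a 3-gon: merge 3 vertices and 3 edges, delete both glued faces → V=35, E=71, F=38.
Check: V − E + F = 35 − 71 + 38 = 2.

38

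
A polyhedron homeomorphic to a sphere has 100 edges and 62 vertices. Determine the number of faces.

40

Here V − E + F = 2.
F = 2 − V + E = 2 − 62 + 100 = 40.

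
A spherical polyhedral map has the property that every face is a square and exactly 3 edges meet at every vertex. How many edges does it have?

12

Each face has 4 edges and each edge borders two faces, so 2E = 4F.
Each vertex has degree 3, so 3V = 2E and hence V = 4F/3.
Euler: V − E + F = 2 ⇒ (4F/3) − (4F/2) + F = 2.
Multiply by 6: (8 − 12 + 6)F = 12, i.e. 2F = 12.
So F = 6, E = 4·6/2 = 12, V = 4·6/3 = 8.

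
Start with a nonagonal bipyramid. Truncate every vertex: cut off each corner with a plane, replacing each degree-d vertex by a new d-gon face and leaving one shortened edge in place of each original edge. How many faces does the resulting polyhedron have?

The base solid has V = 11, E = 27, F = 18.
Truncation replaces each original edge-end by a new vertex, so V′ = 2E = 54.
Each original edge survives, and each old vertex of degree d contributes d new edges; summing degrees gives Σd = 2E, so E′ = E + 2E = 3E = 81.
Each original face survives and each original vertex becomes one new face: F′ = F + V = 29.

29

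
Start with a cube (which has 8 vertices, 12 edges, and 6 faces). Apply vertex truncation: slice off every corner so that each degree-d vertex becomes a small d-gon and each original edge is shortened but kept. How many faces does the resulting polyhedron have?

14

Truncation replaces each original edge-end by a new vertex, so V′ = 2E = 24.
Each original edge survives, and each old vertex of degree d contributes d new edges; summing degrees gives Σd = 2E, so E′ = E + 2E = 3E = 36.
Each original face survives and each original vertex becomes one new face: F′ = F + V = 14.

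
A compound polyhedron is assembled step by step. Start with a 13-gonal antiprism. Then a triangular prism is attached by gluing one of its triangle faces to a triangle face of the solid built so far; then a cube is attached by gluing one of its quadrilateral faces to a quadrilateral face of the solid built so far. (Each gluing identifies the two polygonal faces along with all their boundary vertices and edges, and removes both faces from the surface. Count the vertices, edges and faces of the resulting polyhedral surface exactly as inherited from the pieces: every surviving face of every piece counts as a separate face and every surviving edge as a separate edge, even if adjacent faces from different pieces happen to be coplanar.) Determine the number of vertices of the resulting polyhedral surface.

33

A 13-gonal antiprism: V=26, E=52, F=28.
Attach a triangular prism (V=6, E=9, F=5) along a 3-gon: merge 3 vertices and 3 edges, delete both glued faces → V=29, E=58, F=31.
Attach a cube (V=8, E=12, F=6) along a 4-gon: merge 4 vertices and 4 edges, delete both glued faces → V=33, E=66, F=35.
Check: V − E + F = 33 − 66 + 35 = 2.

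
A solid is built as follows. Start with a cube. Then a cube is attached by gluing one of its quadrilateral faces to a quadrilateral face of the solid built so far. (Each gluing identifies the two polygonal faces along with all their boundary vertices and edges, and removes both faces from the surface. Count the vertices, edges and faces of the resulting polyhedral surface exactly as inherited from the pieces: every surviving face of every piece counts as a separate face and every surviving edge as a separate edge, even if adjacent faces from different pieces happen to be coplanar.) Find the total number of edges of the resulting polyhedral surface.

A cube: V=8, E=12, F=6.
Attach a cube (V=8, E=12, F=6) along a 4-gon: merge 4 vertices and 4 edges, delete both glued faces → V=12, E=20, F=10.
Check: V − E + F = 12 − 20 + 10 = 2.

20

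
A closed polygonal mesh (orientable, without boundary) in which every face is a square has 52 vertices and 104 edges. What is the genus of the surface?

1

Every face is a square and each edge borders two faces, so 4F = 2·104, giving F = 52.
χ = V − E + F = 52 − 104 + 52 = 0.
For a closed orientable surface χ = 2 − 2g, so g = (2 − (0))/2 = 1.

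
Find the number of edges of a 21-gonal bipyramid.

63

A bipyramid over an n-gon has 2n triangular faces and n + 2 vertices: V = 21 + 2 = 23, E = 3·21 = 63, F = 2·21 = 42.
Check: V − E + F = 23 − 63 + 42 = 2.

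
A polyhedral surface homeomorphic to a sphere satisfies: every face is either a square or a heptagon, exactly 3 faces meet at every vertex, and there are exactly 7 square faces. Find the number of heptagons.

Let x be the number of heptagons; then F = 7 + x.
Edge–face incidences: 2E = 4·7 + 7·x = 28 + 7x.
Every vertex has degree 3, so 3V = 2E.
Euler: V − E + F = 2 ⇒ (2E)/3 − E + (7 + x) = 2.
Multiply by 6: 2·(2E) − 3·(2E) + 6·(7 + x) = 12, i.e. 42 + 6x − (28 + 7x) = 12.
Collecting terms: −x + 14 = 12, so −x = −2, so x = 2.
Then 2E = 28 + 7·2 = 42, so E = 21, V = 2E/3 = 14, F = 7 + 2 = 9.

2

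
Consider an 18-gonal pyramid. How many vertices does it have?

19

A pyramid on an n-gon base has one n-gon and n triangles: V = 18 + 1 = 19, E = 2·18 = 36, F = 18 + 1 = 19.
Check: V − E + F = 19 − 36 + 19 = 2.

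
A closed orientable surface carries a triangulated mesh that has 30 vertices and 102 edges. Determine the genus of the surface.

3

Every face is a triangle and each edge borders two faces, so 3F = 2·102, giving F = 68.
χ = V − E + F = 30 − 102 + 68 = -4.
For a closed orientable surface χ = 2 − 2g, so g = (2 − (-4))/2 = 3.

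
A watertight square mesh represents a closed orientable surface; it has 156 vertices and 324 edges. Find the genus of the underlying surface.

4

Every face is a square and each edge borders two faces, so 4F = 2·324, giving F = 162.
χ = V − E + F = 156 − 324 + 162 = -6.
For a closed orientable surface χ = 2 − 2g, so g = (2 − (-6))/2 = 4.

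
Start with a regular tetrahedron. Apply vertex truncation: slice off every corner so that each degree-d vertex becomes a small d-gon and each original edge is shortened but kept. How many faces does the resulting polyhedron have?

8

The base solid has V = 4, E = 6, F = 4.
Truncation replaces each original edge-end by a new vertex, so V′ = 2E = 12.
Each original edge survives, and each old vertex of degree d contributes d new edges; summing degrees gives Σd = 2E, so E′ = E + 2E = 3E = 18.
Each original face survives and each original vertex becomes one new face: F′ = F + V = 8.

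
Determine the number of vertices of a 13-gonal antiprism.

26

An antiprism on an n-gon has two n-gon caps and 2n triangles: V = 2·13 = 26, E = 4·13 = 52, F = 2·13 + 2 = 28.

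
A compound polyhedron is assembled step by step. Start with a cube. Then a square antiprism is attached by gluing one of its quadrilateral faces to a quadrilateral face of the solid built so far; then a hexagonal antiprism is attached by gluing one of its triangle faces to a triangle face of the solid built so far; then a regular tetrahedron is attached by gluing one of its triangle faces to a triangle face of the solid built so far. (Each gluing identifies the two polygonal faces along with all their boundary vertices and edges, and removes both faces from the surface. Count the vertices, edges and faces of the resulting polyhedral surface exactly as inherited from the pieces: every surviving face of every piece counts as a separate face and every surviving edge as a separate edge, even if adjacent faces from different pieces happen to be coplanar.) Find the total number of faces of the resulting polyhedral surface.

28

A cube: V=8, E=12, F=6.
Attach a square antiprism (V=8, E=16, F=10) along a 4-gon: merge 4 vertices and 4 edges, delete both glued faces → V=12, E=24, F=14.
Attach a hexagonal antiprism (V=12, E=24, F=14) along a 3-gon: merge 3 vertices and 3 edges, delete both glued faces → V=21, E=45, F=26.
Attach a regular tetrahedron (V=4, E=6, F=4) along a 3-gon: merge 3 vertices and 3 edges, delete both glued faces → V=22, E=48, F=28.
Check: V − E + F = 22 − 48 + 28 = 2.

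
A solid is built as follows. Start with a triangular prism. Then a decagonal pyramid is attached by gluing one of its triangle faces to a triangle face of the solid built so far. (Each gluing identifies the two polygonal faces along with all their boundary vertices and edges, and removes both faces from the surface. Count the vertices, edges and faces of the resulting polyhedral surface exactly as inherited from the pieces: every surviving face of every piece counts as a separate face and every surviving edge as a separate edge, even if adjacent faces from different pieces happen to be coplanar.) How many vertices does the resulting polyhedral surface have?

A triangular prism: V=6, E=9, F=5.
Attach a decagonal pyramid (V=11, E=20, F=11) along a 3-gon: merge 3 vertices and 3 edges, delete both glued faces → V=14, E=26, F=14.
Check: V − E + F = 14 − 26 + 14 = 2.

14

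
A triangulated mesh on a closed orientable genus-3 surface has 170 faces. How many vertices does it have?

χ = 2 − 2·3 = -4, and every face is a triangle so 3F = 2E.
E = 3·170/2 = 255. Then V = -4 + E − F = -4 + 255 − 170 = 81.

81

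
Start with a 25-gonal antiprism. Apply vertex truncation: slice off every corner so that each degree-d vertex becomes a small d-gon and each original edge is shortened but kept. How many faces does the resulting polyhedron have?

102

The base solid has V = 50, E = 100, F = 52.
Truncation replaces each original edge-end by a new vertex, so V′ = 2E = 200.
Each original edge survives, and each old vertex of degree d contributes d new edges; summing degrees gives Σd = 2E, so E′ = E + 2E = 3E = 300.
Each original face survives and each original vertex becomes one new face: F′ = F + V = 102.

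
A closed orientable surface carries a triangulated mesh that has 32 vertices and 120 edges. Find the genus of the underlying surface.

Every face is a triangle and each edge borders two faces, so 3F = 2·120, giving F = 80.
χ = V − E + F = 32 − 120 + 80 = -8.
For a closed orientable surface χ = 2 − 2g, so g = (2 − (-8))/2 = 5.

5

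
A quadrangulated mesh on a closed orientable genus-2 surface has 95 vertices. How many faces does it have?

χ = 2 − 2·2 = -2, and every face is a square so 4F = 2E.
V − E + F = -2 with E = 4F/2 gives 95 − (4/2 − 1)·F = -2, so F = 97 and E = 194.

97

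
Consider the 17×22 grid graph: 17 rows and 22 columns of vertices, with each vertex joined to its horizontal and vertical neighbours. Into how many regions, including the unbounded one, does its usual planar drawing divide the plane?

The grid has V = 17·22 = 374 vertices and E = 17·21 + 22·16 = 709 edges.
F = 2 − V + E = 2 − 374 + 709 = 337.

337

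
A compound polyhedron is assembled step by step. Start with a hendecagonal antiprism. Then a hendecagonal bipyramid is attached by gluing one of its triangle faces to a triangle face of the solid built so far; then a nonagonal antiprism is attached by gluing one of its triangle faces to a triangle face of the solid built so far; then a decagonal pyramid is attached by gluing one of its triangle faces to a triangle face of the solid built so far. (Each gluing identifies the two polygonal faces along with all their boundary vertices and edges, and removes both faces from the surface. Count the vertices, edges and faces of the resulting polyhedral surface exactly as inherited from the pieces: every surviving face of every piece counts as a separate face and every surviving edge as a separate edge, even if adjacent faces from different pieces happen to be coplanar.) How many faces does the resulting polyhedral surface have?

A hendecagonal antiprism: V=22, E=44, F=24.
Attach a hendecagonal bipyramid (V=13, E=33, F=22) along a 3-gon: merge 3 vertices and 3 edges, delete both glued faces → V=32, E=74, F=44.
Attach a nonagonal antiprism (V=18, E=36, F=20) along a 3-gon: merge 3 vertices and 3 edges, delete both glued faces → V=47, E=107, F=62.
Attach a decagonal pyramid (V=11, E=20, F=11) along a 3-gon: merge 3 vertices and 3 edges, delete both glued faces → V=55, E=124, F=71.
Check: V − E + F = 55 − 124 + 71 = 2.

71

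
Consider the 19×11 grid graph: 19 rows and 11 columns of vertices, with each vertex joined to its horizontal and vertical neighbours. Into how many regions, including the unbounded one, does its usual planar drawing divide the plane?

181

The grid has V = 19·11 = 209 vertices and E = 19·10 + 11·18 = 388 edges.
F = 2 − V + E = 2 − 209 + 388 = 181.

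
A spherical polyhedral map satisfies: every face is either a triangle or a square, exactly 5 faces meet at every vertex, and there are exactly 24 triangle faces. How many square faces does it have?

Let x be the number of squares; then F = 24 + x.
Edge–face incidences: 2E = 3·24 + 4·x = 72 + 4x.
Every vertex has degree 5, so 5V = 2E.
Euler: V − E + F = 2 ⇒ (2E)/5 − E + (24 + x) = 2.
Multiply by 10: 2·(2E) − 5·(2E) + 10·(24 + x) = 20, i.e. 240 + 10x − 3·(72 + 4x) = 20.
Collecting terms: −2x + 24 = 20, so −2x = −4, so x = 2.
Then 2E = 72 + 4·2 = 80, so E = 40, V = 2E/5 = 16, F = 24 + 2 = 26.

2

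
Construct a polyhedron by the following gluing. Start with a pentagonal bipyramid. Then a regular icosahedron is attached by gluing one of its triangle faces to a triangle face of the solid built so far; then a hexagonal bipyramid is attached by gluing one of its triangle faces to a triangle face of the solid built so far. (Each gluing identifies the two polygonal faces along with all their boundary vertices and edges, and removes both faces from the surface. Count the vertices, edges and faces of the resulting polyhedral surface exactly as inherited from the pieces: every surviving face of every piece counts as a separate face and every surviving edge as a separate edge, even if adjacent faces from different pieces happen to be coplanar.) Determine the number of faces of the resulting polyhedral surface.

A pentagonal bipyramid: V=7, E=15, F=10.
Attach a regular icosahedron (V=12, E=30, F=20) along a 3-gon: merge 3 vertices and 3 edges, delete both glued faces → V=16, E=42, F=28.
Attach a hexagonal bipyramid (V=8, E=18, F=12) along a 3-gon: merge 3 vertices and 3 edges, delete both glued faces → V=21, E=57, F=38.
Check: V − E + F = 21 − 57 + 38 = 2.

38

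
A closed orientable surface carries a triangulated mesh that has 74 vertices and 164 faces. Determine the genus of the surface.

5

Every face is a triangle, so 2E = 3·164 = 492, giving E = 246.
χ = V − E + F = 74 − 246 + 164 = -8.
For a closed orientable surface χ = 2 − 2g, so g = (2 − (-8))/2 = 5.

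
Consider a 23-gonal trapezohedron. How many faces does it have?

The n-trapezohedron (dual of the n-antiprism) has V = 2·23 + 2 = 48, E = 4·23 = 92, F = 2·23 = 46.

46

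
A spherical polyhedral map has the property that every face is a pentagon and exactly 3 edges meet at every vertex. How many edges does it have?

30

Each face has 5 edges and each edge borders two faces, so 2E = 5F.
Each vertex has degree 3, so 3V = 2E and hence V = 5F/3.
Euler: V − E + F = 2 ⇒ (5F/3) − (5F/2) + F = 2.
Multiply by 6: (10 − 15 + 6)F = 12, i.e. 1F = 12.
So F = 12, E = 5·12/2 = 30, V = 5·12/3 = 20.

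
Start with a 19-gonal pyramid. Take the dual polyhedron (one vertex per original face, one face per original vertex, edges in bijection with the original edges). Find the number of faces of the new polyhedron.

The base solid has V = 20, E = 38, F = 20.
The dual swaps V and F and preserves E: V′ = F = 20, E′ = E = 38, F′ = V = 20.

20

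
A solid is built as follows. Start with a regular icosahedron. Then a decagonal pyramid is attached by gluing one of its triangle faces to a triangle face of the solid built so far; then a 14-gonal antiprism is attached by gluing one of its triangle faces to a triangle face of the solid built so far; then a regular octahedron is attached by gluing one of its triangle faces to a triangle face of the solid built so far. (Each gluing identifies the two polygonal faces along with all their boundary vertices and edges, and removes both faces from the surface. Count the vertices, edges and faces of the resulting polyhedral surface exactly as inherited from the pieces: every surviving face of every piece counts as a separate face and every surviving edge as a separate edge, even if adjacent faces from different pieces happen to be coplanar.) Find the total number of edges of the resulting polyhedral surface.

A regular icosahedron: V=12, E=30, F=20.
Attach a decagonal pyramid (V=11, E=20, F=11) along a 3-gon: merge 3 vertices and 3 edges, delete both glued faces → V=20, E=47, F=29.
Attach a 14-gonal antiprism (V=28, E=56, F=30) along a 3-gon: merge 3 vertices and 3 edges, delete both glued faces → V=45, E=100, F=57.
Attach a regular octahedron (V=6, E=12, F=8) along a 3-gon: merge 3 vertices and 3 edges, delete both glued faces → V=48, E=109, F=63.
Check: V − E + F = 48 − 109 + 63 = 2.

109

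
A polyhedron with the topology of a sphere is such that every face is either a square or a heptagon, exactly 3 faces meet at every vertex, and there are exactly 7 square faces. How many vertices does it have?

14

Let x be the number of heptagons; then F = 7 + x.
Edge–face incidences: 2E = 4·7 + 7·x = 28 + 7x.
Every vertex has degree 3, so 3V = 2E.
Euler: V − E + F = 2 ⇒ (2E)/3 − E + (7 + x) = 2.
Multiply by 6: 2·(2E) − 3·(2E) + 6·(7 + x) = 12, i.e. 42 + 6x − (28 + 7x) = 12.
Collecting terms: −x + 14 = 12, so −x = −2, so x = 2.
Then 2E = 28 + 7·2 = 42, so E = 21, V = 2E/3 = 14, F = 7 + 2 = 9.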